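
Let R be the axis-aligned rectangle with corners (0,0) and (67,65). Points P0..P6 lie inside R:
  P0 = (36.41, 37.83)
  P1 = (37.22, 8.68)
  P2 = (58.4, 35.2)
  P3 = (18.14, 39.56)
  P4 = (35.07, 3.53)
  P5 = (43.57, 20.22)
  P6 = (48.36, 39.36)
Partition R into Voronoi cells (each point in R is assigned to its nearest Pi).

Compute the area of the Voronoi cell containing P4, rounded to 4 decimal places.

1. box [0,67]×[0,65]: [(0, 0) (67, 0) (67, 65) (0, 65)]
2. ⊥bis P4·P0 via (35.74,20.68): [(0, 22.0763) (0, 0) (67, 0) (67, 19.4588)]  |A|=1391.4232
3. ⊥bis P4·P1 via (36.145,6.105): [(0, 21.1947) (0, 0) (50.7686, 0)]  |A|=538.0117
4. ⊥bis P4·P2 via (46.735,19.365): [(0, 21.1947) (0, 0) (50.7686, 0)]  |A|=538.0117
5. ⊥bis P4·P3 via (26.605,21.545): [(13.6934, 15.478) (0, 9.0437) (0, 0) (50.7686, 0)]  |A|=454.8177
6. ⊥bis P4·P5 via (39.32,11.875): [(13.6934, 15.478) (0, 9.0437) (0, 0) (50.7686, 0)]  |A|=454.8177
7. ⊥bis P4·P6 via (41.715,21.445): [(13.6934, 15.478) (0, 9.0437) (0, 0) (50.7686, 0)]  |A|=454.8177
8. canonical 4-gon: [(13.6934, 15.478) (0, 9.0437) (0, 0) (50.7686, 0)]
9. shoelace: 454.8177

Area of P4's cell: 454.8177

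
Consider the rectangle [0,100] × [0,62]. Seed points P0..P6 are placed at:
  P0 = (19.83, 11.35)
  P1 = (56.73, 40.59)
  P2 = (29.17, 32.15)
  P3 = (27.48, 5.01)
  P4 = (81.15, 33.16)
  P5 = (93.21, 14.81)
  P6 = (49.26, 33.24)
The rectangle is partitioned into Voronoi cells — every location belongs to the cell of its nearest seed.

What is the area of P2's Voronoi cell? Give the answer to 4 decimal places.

Area of P2's cell: 1452.4265

1. box [0,100]×[0,62]: [(0, 0) (100, 0) (100, 62) (0, 62)]
2. ⊥bis P2·P0 via (24.5,21.75): [(0, 32.7514) (72.9368, 0) (100, 0) (100, 62) (0, 62)]  |A|=5005.6068
3. ⊥bis P2·P1 via (42.95,36.37): [(0, 32.7514) (51.0827, 9.8133) (35.101, 62) (0, 62)]  |A|=1662.9516
4. ⊥bis P2·P3 via (28.325,18.58): [(0, 32.7514) (32.0803, 18.3462) (48.7883, 17.3058) (35.101, 62) (0, 62)]  |A|=1601.5536
5. ⊥bis P2·P4 via (55.16,32.655): [(0, 32.7514) (32.0803, 18.3462) (48.7883, 17.3058) (35.101, 62) (0, 62)]  |A|=1601.5536
6. ⊥bis P2·P5 via (61.19,23.48): [(0, 32.7514) (32.0803, 18.3462) (48.7883, 17.3058) (35.101, 62) (0, 62)]  |A|=1601.5536
7. ⊥bis P2·P6 via (39.215,32.695): [(0, 32.7514) (32.0803, 18.3462) (40.0203, 17.8517) (38.1685, 51.9836) (35.101, 62) (0, 62)]  |A|=1452.4265
8. canonical 6-gon: [(0, 32.7514) (32.0803, 18.3462) (40.0203, 17.8517) (38.1685, 51.9836) (35.101, 62) (0, 62)]
9. shoelace: 1452.4265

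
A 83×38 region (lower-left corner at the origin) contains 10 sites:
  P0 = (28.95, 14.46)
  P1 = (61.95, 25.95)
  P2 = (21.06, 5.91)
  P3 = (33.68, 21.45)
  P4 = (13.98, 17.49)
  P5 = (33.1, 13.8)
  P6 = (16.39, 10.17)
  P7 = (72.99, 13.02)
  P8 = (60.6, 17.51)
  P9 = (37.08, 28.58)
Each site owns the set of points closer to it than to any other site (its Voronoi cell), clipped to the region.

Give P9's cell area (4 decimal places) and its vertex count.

1. box [0,83]×[0,38]: [(0, 0) (83, 0) (83, 38) (0, 38)]
2. ⊥bis P9·P0 via (33.015,21.52): [(70.3904, 0) (83, 0) (83, 38) (4.3929, 38)]  |A|=1733.1162
3. ⊥bis P9·P1 via (49.515,27.265): [(47.9953, 12.8946) (50.6502, 38) (4.3929, 38)]  |A|=580.6534
4. ⊥bis P9·P2 via (29.07,17.245): [(47.9953, 12.8946) (50.6502, 38) (4.3929, 38)]  |A|=580.6534
5. ⊥bis P9·P3 via (35.38,25.015): [(48.6099, 18.7062) (50.6502, 38) (8.1497, 38)]  |A|=409.9982
6. ⊥bis P9·P4 via (25.53,23.035): [(21.3727, 31.6945) (48.6099, 18.7062) (50.6502, 38) (18.3455, 38)]  |A|=377.8534
7. ⊥bis P9·P5 via (35.09,21.19): [(21.3727, 31.6945) (48.6099, 18.7062) (50.6502, 38) (18.3455, 38)]  |A|=377.8534
8. ⊥bis P9·P6 via (26.735,19.375): [(21.3727, 31.6945) (48.6099, 18.7062) (50.6502, 38) (18.3455, 38)]  |A|=377.8534
9. ⊥bis P9·P7 via (55.035,20.8): [(21.3727, 31.6945) (48.6099, 18.7062) (50.6502, 38) (18.3455, 38)]  |A|=377.8534
10. ⊥bis P9·P8 via (48.84,23.045): [(21.3727, 31.6945) (47.13, 19.4119) (49.135, 23.6718) (50.6502, 38) (18.3455, 38)]  |A|=373.9939
11. canonical 5-gon: [(21.3727, 31.6945) (47.13, 19.4119) (49.135, 23.6718) (50.6502, 38) (18.3455, 38)]
12. shoelace: 373.9939

Area of P9's cell: 373.9939 (5 vertices)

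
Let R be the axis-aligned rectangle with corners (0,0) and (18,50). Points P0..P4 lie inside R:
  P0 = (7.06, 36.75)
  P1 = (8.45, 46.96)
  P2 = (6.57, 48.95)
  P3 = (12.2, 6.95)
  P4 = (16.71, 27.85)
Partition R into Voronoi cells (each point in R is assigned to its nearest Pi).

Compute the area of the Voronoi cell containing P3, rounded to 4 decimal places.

1. box [0,18]×[0,50]: [(0, 0) (18, 0) (18, 50) (0, 50)]
2. ⊥bis P3·P0 via (9.63,21.85): [(0, 20.189) (0, 0) (18, 0) (18, 23.2937)]  |A|=391.344
3. ⊥bis P3·P1 via (10.325,26.955): [(0, 20.189) (0, 0) (18, 0) (18, 23.2937)]  |A|=391.344
4. ⊥bis P3·P2 via (9.385,27.95): [(0, 20.189) (0, 0) (18, 0) (18, 23.2937)]  |A|=391.344
5. ⊥bis P3·P4 via (14.455,17.4): [(0.8506, 20.3357) (0, 20.189) (0, 0) (18, 0) (18, 16.635)]  |A|=334.2479
6. canonical 5-gon: [(0.8506, 20.3357) (0, 20.189) (0, 0) (18, 0) (18, 16.635)]
7. shoelace: 334.2479

Area of P3's cell: 334.2479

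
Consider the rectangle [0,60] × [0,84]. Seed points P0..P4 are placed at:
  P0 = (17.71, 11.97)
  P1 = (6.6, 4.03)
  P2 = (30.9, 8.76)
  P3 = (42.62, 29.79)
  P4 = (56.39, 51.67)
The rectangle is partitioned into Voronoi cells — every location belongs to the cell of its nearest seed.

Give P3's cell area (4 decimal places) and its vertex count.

Area of P3's cell: 1475.2537 (5 vertices)

1. box [0,60]×[0,84]: [(0, 0) (60, 0) (60, 84) (0, 84)]
2. ⊥bis P3·P0 via (30.165,20.88): [(0, 63.0467) (45.102, 0) (60, 0) (60, 84) (0, 84)]  |A|=3618.2333
3. ⊥bis P3·P1 via (24.61,16.91): [(0, 63.0467) (45.102, 0) (60, 0) (60, 84) (0, 84)]  |A|=3618.2333
4. ⊥bis P3·P2 via (36.76,19.275): [(0, 63.0467) (27.7019, 24.3231) (60, 6.3234) (60, 84) (0, 84)]  |A|=3334.9349
5. ⊥bis P3·P4 via (49.505,40.73): [(0, 71.8856) (0, 63.0467) (27.7019, 24.3231) (60, 6.3234) (60, 34.1251)]  |A|=1475.2537
6. canonical 5-gon: [(0, 71.8856) (0, 63.0467) (27.7019, 24.3231) (60, 6.3234) (60, 34.1251)]
7. shoelace: 1475.2537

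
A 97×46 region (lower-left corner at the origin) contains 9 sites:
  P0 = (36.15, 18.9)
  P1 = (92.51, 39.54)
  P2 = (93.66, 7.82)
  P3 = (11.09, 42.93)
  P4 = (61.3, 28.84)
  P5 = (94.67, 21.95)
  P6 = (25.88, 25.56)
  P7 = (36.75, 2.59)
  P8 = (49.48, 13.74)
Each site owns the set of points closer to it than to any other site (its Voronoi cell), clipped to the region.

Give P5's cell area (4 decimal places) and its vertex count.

1. box [0,97]×[0,46]: [(0, 0) (97, 0) (97, 46) (0, 46)]
2. ⊥bis P5·P0 via (65.41,20.425): [(66.4745, 0) (97, 0) (97, 46) (64.0771, 46)]  |A|=1459.3135
3. ⊥bis P5·P1 via (93.59,30.745): [(65.0548, 27.241) (66.4745, 0) (97, 0) (97, 31.1637)]  |A|=913.5381
4. ⊥bis P5·P2 via (94.165,14.885): [(65.0548, 27.241) (65.5923, 16.9274) (97, 14.6824) (97, 31.1637)]  |A|=424.6108
5. ⊥bis P5·P3 via (52.88,32.44): [(65.0548, 27.241) (65.5923, 16.9274) (97, 14.6824) (97, 31.1637)]  |A|=424.6108
6. ⊥bis P5·P4 via (77.985,25.395): [(78.7124, 28.9181) (76.0819, 16.1776) (97, 14.6824) (97, 31.1637)]  |A|=285.9229
7. ⊥bis P5·P6 via (60.275,23.755): [(78.7124, 28.9181) (76.0819, 16.1776) (97, 14.6824) (97, 31.1637)]  |A|=285.9229
8. ⊥bis P5·P7 via (65.71,12.27): [(78.7124, 28.9181) (76.0819, 16.1776) (97, 14.6824) (97, 31.1637)]  |A|=285.9229
9. ⊥bis P5·P8 via (72.075,17.845): [(78.7124, 28.9181) (76.0819, 16.1776) (97, 14.6824) (97, 31.1637)]  |A|=285.9229
10. canonical 4-gon: [(78.7124, 28.9181) (76.0819, 16.1776) (97, 14.6824) (97, 31.1637)]
11. shoelace: 285.9229

Area of P5's cell: 285.9229 (4 vertices)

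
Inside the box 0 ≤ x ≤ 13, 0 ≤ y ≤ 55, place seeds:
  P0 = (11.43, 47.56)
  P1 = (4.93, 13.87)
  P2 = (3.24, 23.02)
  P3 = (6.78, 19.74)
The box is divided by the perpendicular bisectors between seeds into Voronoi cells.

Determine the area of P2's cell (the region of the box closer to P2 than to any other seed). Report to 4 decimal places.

Area of P2's cell: 161.8983

1. box [0,13]×[0,55]: [(0, 0) (13, 0) (13, 55) (0, 55)]
2. ⊥bis P2·P0 via (7.335,35.29): [(0, 37.738) (0, 0) (13, 0) (13, 33.3994)]  |A|=462.3928
3. ⊥bis P2·P1 via (4.085,18.445): [(0, 37.738) (0, 17.6905) (13, 20.0916) (13, 33.3994)]  |A|=216.8091
4. ⊥bis P2·P3 via (5.01,21.38): [(0, 37.738) (0, 17.6905) (1.9201, 18.0451) (13, 30.0034) (13, 33.3994)]  |A|=161.8983
5. canonical 5-gon: [(0, 37.738) (0, 17.6905) (1.9201, 18.0451) (13, 30.0034) (13, 33.3994)]
6. shoelace: 161.8983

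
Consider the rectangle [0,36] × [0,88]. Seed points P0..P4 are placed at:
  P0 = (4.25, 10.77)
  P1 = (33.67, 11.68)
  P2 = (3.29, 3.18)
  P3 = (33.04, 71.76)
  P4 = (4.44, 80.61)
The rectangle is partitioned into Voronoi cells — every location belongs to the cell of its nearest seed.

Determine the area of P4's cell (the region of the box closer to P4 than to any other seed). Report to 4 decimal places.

1. box [0,36]×[0,88]: [(0, 0) (36, 0) (36, 88) (0, 88)]
2. ⊥bis P4·P0 via (4.345,45.69): [(0, 45.7018) (36, 45.6039) (36, 88) (0, 88)]  |A|=1524.4973
3. ⊥bis P4·P1 via (19.055,46.145): [(0, 45.7018) (17.8951, 45.6531) (36, 53.3306) (36, 88) (0, 88)]  |A|=1454.5517
4. ⊥bis P4·P2 via (3.865,41.895): [(0, 45.7018) (17.8951, 45.6531) (36, 53.3306) (36, 88) (0, 88)]  |A|=1454.5517
5. ⊥bis P4·P3 via (18.74,76.185): [(0, 45.7018) (9.2994, 45.6765) (22.396, 88) (0, 88)]  |A|=670.6138
6. canonical 4-gon: [(0, 45.7018) (9.2994, 45.6765) (22.396, 88) (0, 88)]
7. shoelace: 670.6138

Area of P4's cell: 670.6138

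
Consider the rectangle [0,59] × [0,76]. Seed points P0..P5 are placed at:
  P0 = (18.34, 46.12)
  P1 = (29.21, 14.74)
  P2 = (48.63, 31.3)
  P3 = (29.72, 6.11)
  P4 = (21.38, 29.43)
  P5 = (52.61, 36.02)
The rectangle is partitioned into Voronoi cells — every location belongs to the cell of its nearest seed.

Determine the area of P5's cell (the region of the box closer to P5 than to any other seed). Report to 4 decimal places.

Area of P5's cell: 752.5486

1. box [0,59]×[0,76]: [(0, 0) (59, 0) (59, 76) (0, 76)]
2. ⊥bis P5·P0 via (35.475,41.07): [(23.3709, 0) (59, 0) (59, 76) (45.7695, 76)]  |A|=1856.6637
3. ⊥bis P5·P1 via (40.91,25.38): [(33.3129, 33.7339) (59, 5.4878) (59, 76) (45.7695, 76)]  |A|=1185.2264
4. ⊥bis P5·P2 via (50.62,33.66): [(36.7404, 45.3636) (59, 26.5938) (59, 76) (45.7695, 76)]  |A|=752.5486
5. ⊥bis P5·P3 via (41.165,21.065): [(36.7404, 45.3636) (59, 26.5938) (59, 76) (45.7695, 76)]  |A|=752.5486
6. ⊥bis P5·P4 via (36.995,32.725): [(36.7404, 45.3636) (59, 26.5938) (59, 76) (45.7695, 76)]  |A|=752.5486
7. canonical 4-gon: [(36.7404, 45.3636) (59, 26.5938) (59, 76) (45.7695, 76)]
8. shoelace: 752.5486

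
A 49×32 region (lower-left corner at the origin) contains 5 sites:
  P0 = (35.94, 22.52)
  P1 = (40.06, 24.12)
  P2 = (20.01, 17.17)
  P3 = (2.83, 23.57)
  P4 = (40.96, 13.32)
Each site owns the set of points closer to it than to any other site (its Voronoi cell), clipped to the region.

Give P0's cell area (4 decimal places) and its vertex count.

Area of P0's cell: 178.0342 (4 vertices)

1. box [0,49]×[0,32]: [(0, 0) (49, 0) (49, 32) (0, 32)]
2. ⊥bis P0·P1 via (38,23.32): [(0, 0) (47.0563, 0) (34.6291, 32) (0, 32)]  |A|=1306.967
3. ⊥bis P0·P2 via (27.975,19.845): [(34.6398, 0) (47.0563, 0) (34.6291, 32) (23.8928, 32)]  |A|=370.4447
4. ⊥bis P0·P3 via (19.385,23.045): [(34.6398, 0) (47.0563, 0) (34.6291, 32) (23.8928, 32)]  |A|=370.4447
5. ⊥bis P0·P4 via (38.45,17.92): [(30.1437, 13.3876) (39.8091, 18.6616) (34.6291, 32) (23.8928, 32)]  |A|=178.0342
6. canonical 4-gon: [(30.1437, 13.3876) (39.8091, 18.6616) (34.6291, 32) (23.8928, 32)]
7. shoelace: 178.0342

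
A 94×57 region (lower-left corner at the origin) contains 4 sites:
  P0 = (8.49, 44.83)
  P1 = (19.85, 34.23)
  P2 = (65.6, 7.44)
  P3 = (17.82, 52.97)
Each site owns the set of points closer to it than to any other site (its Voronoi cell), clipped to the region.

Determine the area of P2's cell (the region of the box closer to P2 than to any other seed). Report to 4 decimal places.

Area of P2's cell: 2651.6420

1. box [0,94]×[0,57]: [(0, 0) (94, 0) (94, 57) (0, 57)]
2. ⊥bis P2·P0 via (37.045,26.135): [(19.9344, 0) (94, 0) (94, 57) (57.2524, 57)]  |A|=3158.178
3. ⊥bis P2·P1 via (42.725,20.835): [(30.5246, 0) (94, 0) (94, 57) (63.9023, 57)]  |A|=2666.8349
4. ⊥bis P2·P3 via (41.71,30.205): [(58.5765, 47.905) (30.5246, 0) (94, 0) (94, 57) (67.2432, 57)]  |A|=2651.642
5. canonical 5-gon: [(58.5765, 47.905) (30.5246, 0) (94, 0) (94, 57) (67.2432, 57)]
6. shoelace: 2651.642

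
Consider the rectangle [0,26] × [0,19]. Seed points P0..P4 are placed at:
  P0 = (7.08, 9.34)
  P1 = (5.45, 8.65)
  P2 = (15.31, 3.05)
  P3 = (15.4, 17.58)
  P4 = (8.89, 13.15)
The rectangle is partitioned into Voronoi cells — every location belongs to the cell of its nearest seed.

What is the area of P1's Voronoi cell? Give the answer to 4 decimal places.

Area of P1's cell: 98.0542

1. box [0,26]×[0,19]: [(0, 0) (26, 0) (26, 19) (0, 19)]
2. ⊥bis P1·P0 via (6.265,8.995): [(0, 0) (10.0727, 0) (2.0298, 19) (0, 19)]  |A|=114.9733
3. ⊥bis P1·P2 via (10.38,5.85): [(0, 0) (7.0575, 0) (8.7851, 3.0418) (2.0298, 19) (0, 19)]  |A|=110.3875
4. ⊥bis P1·P3 via (10.425,13.115): [(0, 0) (7.0575, 0) (8.7851, 3.0418) (2.0298, 19) (0, 19)]  |A|=110.3875
5. ⊥bis P1·P4 via (7.17,10.9): [(0, 16.3811) (0, 0) (7.0575, 0) (8.7851, 3.0418) (4.6398, 12.8342)]  |A|=98.0542
6. canonical 5-gon: [(0, 16.3811) (0, 0) (7.0575, 0) (8.7851, 3.0418) (4.6398, 12.8342)]
7. shoelace: 98.0542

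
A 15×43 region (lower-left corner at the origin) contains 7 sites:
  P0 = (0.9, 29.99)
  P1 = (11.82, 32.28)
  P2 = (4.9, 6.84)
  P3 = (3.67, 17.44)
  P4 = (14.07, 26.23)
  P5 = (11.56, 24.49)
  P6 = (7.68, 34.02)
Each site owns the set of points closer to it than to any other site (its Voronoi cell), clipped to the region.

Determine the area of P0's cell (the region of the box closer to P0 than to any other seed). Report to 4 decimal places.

1. box [0,15]×[0,43]: [(0, 0) (15, 0) (15, 43) (0, 43)]
2. ⊥bis P0·P1 via (6.36,31.135): [(0, 0) (12.8892, 0) (3.8718, 43) (0, 43)]  |A|=360.3626
3. ⊥bis P0·P2 via (2.9,18.415): [(0, 17.9139) (8.8132, 19.4367) (3.8718, 43) (0, 43)]  |A|=156.1609
4. ⊥bis P0·P3 via (2.285,23.715): [(0, 23.2107) (7.6669, 24.9029) (3.8718, 43) (0, 43)]  |A|=110.8961
5. ⊥bis P0·P4 via (7.485,28.11): [(0, 23.2107) (6.4956, 24.6443) (7.2021, 27.1192) (3.8718, 43) (0, 43)]  |A|=109.5379
6. ⊥bis P0·P5 via (6.23,27.24): [(0, 23.2107) (4.6845, 24.2446) (6.9032, 28.5448) (3.8718, 43) (0, 43)]  |A|=105.214
7. ⊥bis P0·P6 via (4.29,32.005): [(0, 39.2224) (0, 23.2107) (4.6845, 24.2446) (6.6446, 28.0436)]  |A|=61.081
8. canonical 4-gon: [(0, 39.2224) (0, 23.2107) (4.6845, 24.2446) (6.6446, 28.0436)]
9. shoelace: 61.081

Area of P0's cell: 61.0810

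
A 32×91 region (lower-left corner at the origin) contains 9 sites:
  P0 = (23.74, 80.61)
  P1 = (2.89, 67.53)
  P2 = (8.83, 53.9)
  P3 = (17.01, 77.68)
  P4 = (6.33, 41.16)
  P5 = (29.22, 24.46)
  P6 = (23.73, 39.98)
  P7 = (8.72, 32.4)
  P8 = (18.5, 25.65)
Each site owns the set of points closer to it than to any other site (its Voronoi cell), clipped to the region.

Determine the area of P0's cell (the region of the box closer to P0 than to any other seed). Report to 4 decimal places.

1. box [0,32]×[0,91]: [(0, 0) (32, 0) (32, 91) (0, 91)]
2. ⊥bis P0·P1 via (13.315,74.07): [(32, 44.2854) (32, 91) (2.6942, 91)]  |A|=684.5048
3. ⊥bis P0·P2 via (16.285,67.255): [(18.2938, 66.1337) (32, 58.4826) (32, 91) (2.6942, 91)]  |A|=587.2098
4. ⊥bis P0·P3 via (20.375,79.145): [(28.5265, 60.4216) (32, 58.4826) (32, 91) (15.2138, 91)]  |A|=313.1229
5. ⊥bis P0·P4 via (15.035,60.885): [(28.5265, 60.4216) (32, 58.4826) (32, 91) (15.2138, 91)]  |A|=313.1229
6. ⊥bis P0·P5 via (26.48,52.535): [(28.5265, 60.4216) (32, 58.4826) (32, 91) (15.2138, 91)]  |A|=313.1229
7. ⊥bis P0·P6 via (23.735,60.295): [(28.5265, 60.4216) (28.7555, 60.2938) (32, 60.293) (32, 91) (15.2138, 91)]  |A|=310.186
8. ⊥bis P0·P7 via (16.23,56.505): [(28.5265, 60.4216) (28.7555, 60.2938) (32, 60.293) (32, 91) (15.2138, 91)]  |A|=310.186
9. ⊥bis P0·P8 via (21.12,53.13): [(28.5265, 60.4216) (28.7555, 60.2938) (32, 60.293) (32, 91) (15.2138, 91)]  |A|=310.186
10. canonical 5-gon: [(28.5265, 60.4216) (28.7555, 60.2938) (32, 60.293) (32, 91) (15.2138, 91)]
11. shoelace: 310.186

Area of P0's cell: 310.1860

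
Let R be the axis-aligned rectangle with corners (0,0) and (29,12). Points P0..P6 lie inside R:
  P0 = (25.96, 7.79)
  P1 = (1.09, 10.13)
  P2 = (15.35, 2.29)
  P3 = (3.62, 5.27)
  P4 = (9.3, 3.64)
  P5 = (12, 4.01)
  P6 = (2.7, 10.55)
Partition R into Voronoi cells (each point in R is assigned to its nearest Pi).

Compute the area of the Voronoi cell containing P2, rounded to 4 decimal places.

Area of P2's cell: 60.8943

1. box [0,29]×[0,12]: [(0, 0) (29, 0) (29, 12) (0, 12)]
2. ⊥bis P2·P0 via (20.655,5.04): [(0, 0) (23.2676, 0) (17.0471, 12) (0, 12)]  |A|=241.8883
3. ⊥bis P2·P1 via (8.22,6.21): [(4.8058, 0) (23.2676, 0) (17.0471, 12) (11.4033, 12)]  |A|=144.6337
4. ⊥bis P2·P3 via (9.485,3.78): [(8.5247, 0) (23.2676, 0) (17.0471, 12) (11.5733, 12)]  |A|=121.3004
5. ⊥bis P2·P4 via (12.325,2.965): [(11.6634, 0) (23.2676, 0) (17.0471, 12) (14.3411, 12)]  |A|=85.8615
6. ⊥bis P2·P5 via (13.675,3.15): [(12.0577, 0) (23.2676, 0) (17.6358, 10.8643)]  |A|=60.8943
7. ⊥bis P2·P6 via (9.025,6.42): [(12.0577, 0) (23.2676, 0) (17.6358, 10.8643)]  |A|=60.8943
8. canonical 3-gon: [(12.0577, 0) (23.2676, 0) (17.6358, 10.8643)]
9. shoelace: 60.8943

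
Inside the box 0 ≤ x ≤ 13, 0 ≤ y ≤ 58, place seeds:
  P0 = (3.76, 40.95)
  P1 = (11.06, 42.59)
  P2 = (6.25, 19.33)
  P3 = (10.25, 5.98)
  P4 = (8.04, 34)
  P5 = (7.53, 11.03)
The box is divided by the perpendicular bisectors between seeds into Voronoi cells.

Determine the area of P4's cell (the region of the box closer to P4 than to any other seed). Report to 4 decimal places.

Area of P4's cell: 132.5737

1. box [0,13]×[0,58]: [(0, 0) (13, 0) (13, 58) (0, 58)]
2. ⊥bis P4·P0 via (5.9,37.475): [(0, 33.8416) (0, 0) (13, 0) (13, 41.8474)]  |A|=491.9785
3. ⊥bis P4·P1 via (9.55,38.295): [(8.0741, 38.8139) (0, 33.8416) (0, 0) (13, 0) (13, 37.0821)]  |A|=480.2418
4. ⊥bis P4·P2 via (7.145,26.665): [(8.0741, 38.8139) (0, 33.8416) (0, 27.5368) (13, 25.9506) (13, 37.0821)]  |A|=132.5737
5. ⊥bis P4·P3 via (9.145,19.99): [(8.0741, 38.8139) (0, 33.8416) (0, 27.5368) (13, 25.9506) (13, 37.0821)]  |A|=132.5737
6. ⊥bis P4·P5 via (7.785,22.515): [(8.0741, 38.8139) (0, 33.8416) (0, 27.5368) (13, 25.9506) (13, 37.0821)]  |A|=132.5737
7. canonical 5-gon: [(8.0741, 38.8139) (0, 33.8416) (0, 27.5368) (13, 25.9506) (13, 37.0821)]
8. shoelace: 132.5737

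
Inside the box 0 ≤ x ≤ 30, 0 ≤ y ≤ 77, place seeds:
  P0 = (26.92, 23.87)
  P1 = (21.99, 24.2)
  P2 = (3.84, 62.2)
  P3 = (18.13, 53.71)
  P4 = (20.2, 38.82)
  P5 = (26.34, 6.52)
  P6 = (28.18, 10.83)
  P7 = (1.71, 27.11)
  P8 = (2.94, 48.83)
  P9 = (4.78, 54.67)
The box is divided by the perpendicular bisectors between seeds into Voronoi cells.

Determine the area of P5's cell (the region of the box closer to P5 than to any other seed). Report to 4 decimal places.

1. box [0,30]×[0,77]: [(0, 0) (30, 0) (30, 77) (0, 77)]
2. ⊥bis P5·P0 via (26.63,15.195): [(0, 16.0852) (0, 0) (30, 0) (30, 15.0823)]  |A|=467.5135
3. ⊥bis P5·P1 via (24.165,15.36): [(23.8695, 15.2873) (0, 9.4144) (0, 0) (30, 0) (30, 15.0823)]  |A|=387.8994
4. ⊥bis P5·P2 via (15.09,34.36): [(23.8695, 15.2873) (0, 9.4144) (0, 0) (30, 0) (30, 15.0823)]  |A|=387.8994
5. ⊥bis P5·P3 via (22.235,30.115): [(23.8695, 15.2873) (0, 9.4144) (0, 0) (30, 0) (30, 15.0823)]  |A|=387.8994
6. ⊥bis P5·P4 via (23.27,22.67): [(23.8695, 15.2873) (0, 9.4144) (0, 0) (30, 0) (30, 15.0823)]  |A|=387.8994
7. ⊥bis P5·P6 via (27.26,8.675): [(16.1946, 13.399) (0, 9.4144) (0, 0) (30, 0) (30, 7.5053)]  |A|=329.0224
8. ⊥bis P5·P7 via (14.025,16.815): [(16.1946, 13.399) (9.868, 11.8424) (0, 0.0381) (0, 0) (30, 0) (30, 7.5053)]  |A|=282.7598
9. ⊥bis P5·P8 via (14.64,27.675): [(16.1946, 13.399) (9.868, 11.8424) (0, 0.0381) (0, 0) (30, 0) (30, 7.5053)]  |A|=282.7598
10. ⊥bis P5·P9 via (15.56,30.595): [(16.1946, 13.399) (9.868, 11.8424) (0, 0.0381) (0, 0) (30, 0) (30, 7.5053)]  |A|=282.7598
11. canonical 6-gon: [(16.1946, 13.399) (9.868, 11.8424) (0, 0.0381) (0, 0) (30, 0) (30, 7.5053)]
12. shoelace: 282.7598

Area of P5's cell: 282.7598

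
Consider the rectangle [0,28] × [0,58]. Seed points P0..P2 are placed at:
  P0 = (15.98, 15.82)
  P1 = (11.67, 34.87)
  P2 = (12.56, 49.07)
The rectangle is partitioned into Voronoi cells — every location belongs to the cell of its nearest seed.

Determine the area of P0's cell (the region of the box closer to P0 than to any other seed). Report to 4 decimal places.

Area of P0's cell: 710.7686

1. box [0,28]×[0,58]: [(0, 0) (28, 0) (28, 58) (0, 58)]
2. ⊥bis P0·P1 via (13.825,25.345): [(0, 22.2171) (0, 0) (28, 0) (28, 28.552)]  |A|=710.7686
3. ⊥bis P0·P2 via (14.27,32.445): [(0, 22.2171) (0, 0) (28, 0) (28, 28.552)]  |A|=710.7686
4. canonical 4-gon: [(0, 22.2171) (0, 0) (28, 0) (28, 28.552)]
5. shoelace: 710.7686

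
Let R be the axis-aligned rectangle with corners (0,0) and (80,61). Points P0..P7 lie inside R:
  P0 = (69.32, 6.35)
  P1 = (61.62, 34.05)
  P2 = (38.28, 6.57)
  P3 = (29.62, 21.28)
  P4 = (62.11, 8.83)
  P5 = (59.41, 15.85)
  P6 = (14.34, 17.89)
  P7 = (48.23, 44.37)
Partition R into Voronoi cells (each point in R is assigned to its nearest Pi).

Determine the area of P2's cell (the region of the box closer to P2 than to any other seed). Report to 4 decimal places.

1. box [0,80]×[0,61]: [(0, 0) (80, 0) (80, 61) (0, 61)]
2. ⊥bis P2·P0 via (53.8,6.46): [(0, 0) (53.7542, 0) (54.1866, 61) (0, 61)]  |A|=3292.1936
3. ⊥bis P2·P1 via (49.95,20.31): [(0, 0) (53.7542, 0) (53.8745, 16.9767) (2.0425, 61) (0, 61)]  |A|=2144.417
4. ⊥bis P2·P3 via (33.95,13.925): [(10.2968, 0) (53.7542, 0) (53.8745, 16.9767) (47.8399, 22.1022)]  |A|=531.7847
5. ⊥bis P2·P4 via (50.195,7.7): [(10.2968, 0) (50.9253, 0) (48.9158, 21.1884) (47.8399, 22.1022)]  |A|=459.4691
6. ⊥bis P2·P5 via (48.845,11.21): [(44.8376, 20.3347) (10.2968, 0) (50.9253, 0) (50.1422, 8.2562)]  |A|=430.2529
7. ⊥bis P2·P6 via (26.31,12.23): [(44.8376, 20.3347) (24.4735, 8.346) (20.5271, 0) (50.9253, 0) (50.1422, 8.2562)]  |A|=387.5619
8. ⊥bis P2·P7 via (43.255,25.47): [(44.8376, 20.3347) (24.4735, 8.346) (20.5271, 0) (50.9253, 0) (50.1422, 8.2562)]  |A|=387.5619
9. canonical 5-gon: [(44.8376, 20.3347) (24.4735, 8.346) (20.5271, 0) (50.9253, 0) (50.1422, 8.2562)]
10. shoelace: 387.5619

Area of P2's cell: 387.5619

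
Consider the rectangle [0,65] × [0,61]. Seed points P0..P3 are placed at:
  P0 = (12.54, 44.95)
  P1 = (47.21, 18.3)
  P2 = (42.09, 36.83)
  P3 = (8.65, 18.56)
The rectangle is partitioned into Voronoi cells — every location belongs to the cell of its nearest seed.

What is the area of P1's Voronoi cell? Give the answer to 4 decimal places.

Area of P1's cell: 1041.5014

1. box [0,65]×[0,61]: [(0, 0) (65, 0) (65, 61) (0, 61)]
2. ⊥bis P1·P0 via (29.875,31.625): [(5.5656, 0) (65, 0) (65, 61) (52.4549, 61)]  |A|=2195.3754
3. ⊥bis P1·P2 via (44.65,27.565): [(21.9283, 21.2868) (5.5656, 0) (65, 0) (65, 33.1879)]  |A|=1347.3134
4. ⊥bis P1·P3 via (27.93,18.43): [(27.9605, 22.9535) (27.8057, 0) (65, 0) (65, 33.1879)]  |A|=1041.5014
5. canonical 4-gon: [(27.9605, 22.9535) (27.8057, 0) (65, 0) (65, 33.1879)]
6. shoelace: 1041.5014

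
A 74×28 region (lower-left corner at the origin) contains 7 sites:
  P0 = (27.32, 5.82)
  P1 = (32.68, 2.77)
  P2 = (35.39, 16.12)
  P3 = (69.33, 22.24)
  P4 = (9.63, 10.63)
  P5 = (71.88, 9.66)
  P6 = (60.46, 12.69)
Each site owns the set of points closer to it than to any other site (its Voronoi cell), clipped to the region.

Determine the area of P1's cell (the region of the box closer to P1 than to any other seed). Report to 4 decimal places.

Area of P1's cell: 148.9052

1. box [0,74]×[0,28]: [(0, 0) (74, 0) (74, 28) (0, 28)]
2. ⊥bis P1·P0 via (30,4.295): [(27.556, 0) (74, 0) (74, 28) (43.4889, 28)]  |A|=1077.3718
3. ⊥bis P1·P2 via (34.035,9.445): [(33.0449, 9.646) (27.556, 0) (74, 0) (74, 1.3323)]  |A|=251.2805
4. ⊥bis P1·P3 via (51.005,12.505): [(54.8783, 5.2139) (33.0449, 9.646) (27.556, 0) (57.6482, 0)]  |A|=195.9148
5. ⊥bis P1·P4 via (21.155,6.7): [(54.8783, 5.2139) (33.0449, 9.646) (27.556, 0) (57.6482, 0)]  |A|=195.9148
6. ⊥bis P1·P5 via (52.28,6.215): [(52.3663, 5.7238) (33.0449, 9.646) (27.556, 0) (53.3724, 0)]  |A|=177.8354
7. ⊥bis P1·P6 via (46.57,7.73): [(46.8894, 6.8356) (33.0449, 9.646) (27.556, 0) (49.3303, 0)]  |A|=148.9052
8. canonical 4-gon: [(46.8894, 6.8356) (33.0449, 9.646) (27.556, 0) (49.3303, 0)]
9. shoelace: 148.9052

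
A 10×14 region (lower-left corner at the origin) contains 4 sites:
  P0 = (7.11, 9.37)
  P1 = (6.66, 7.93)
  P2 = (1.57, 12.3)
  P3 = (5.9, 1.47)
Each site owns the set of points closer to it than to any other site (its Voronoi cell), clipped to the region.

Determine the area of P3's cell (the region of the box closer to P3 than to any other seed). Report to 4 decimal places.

Area of P3's cell: 48.5037

1. box [0,10]×[0,14]: [(0, 0) (10, 0) (10, 14) (0, 14)]
2. ⊥bis P3·P0 via (6.505,5.42): [(0, 6.4163) (0, 0) (10, 0) (10, 4.8847)]  |A|=56.5051
3. ⊥bis P3·P1 via (6.28,4.7): [(0, 5.4388) (0, 0) (10, 0) (10, 4.2624)]  |A|=48.5059
4. ⊥bis P3·P2 via (3.735,6.885): [(0.0911, 5.4281) (0, 5.3917) (0, 0) (10, 0) (10, 4.2624)]  |A|=48.5037
5. canonical 5-gon: [(0.0911, 5.4281) (0, 5.3917) (0, 0) (10, 0) (10, 4.2624)]
6. shoelace: 48.5037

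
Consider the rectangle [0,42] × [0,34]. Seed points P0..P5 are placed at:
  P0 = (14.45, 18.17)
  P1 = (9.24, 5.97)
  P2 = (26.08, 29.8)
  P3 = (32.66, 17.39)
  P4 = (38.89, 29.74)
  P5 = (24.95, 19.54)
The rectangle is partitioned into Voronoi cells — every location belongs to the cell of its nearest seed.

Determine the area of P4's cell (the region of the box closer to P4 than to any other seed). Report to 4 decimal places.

1. box [0,42]×[0,34]: [(0, 0) (42, 0) (42, 34) (0, 34)]
2. ⊥bis P4·P0 via (26.67,23.955): [(38.0104, 0) (42, 0) (42, 34) (21.9147, 34)]  |A|=409.2741
3. ⊥bis P4·P1 via (24.065,17.855): [(37.4787, 1.1232) (38.3791, 0) (42, 0) (42, 34) (21.9147, 34)]  |A|=409.067
4. ⊥bis P4·P2 via (32.485,29.77): [(32.4011, 11.8489) (37.4787, 1.1232) (38.3791, 0) (42, 0) (42, 34) (32.5048, 34)]  |A|=291.7754
5. ⊥bis P4·P3 via (35.775,23.565): [(32.4638, 25.2354) (42, 20.4248) (42, 34) (32.5048, 34)]  |A|=106.3392
6. ⊥bis P4·P5 via (31.92,24.64): [(32.4638, 25.2354) (42, 20.4248) (42, 34) (32.5048, 34)]  |A|=106.3392
7. canonical 4-gon: [(32.4638, 25.2354) (42, 20.4248) (42, 34) (32.5048, 34)]
8. shoelace: 106.3392

Area of P4's cell: 106.3392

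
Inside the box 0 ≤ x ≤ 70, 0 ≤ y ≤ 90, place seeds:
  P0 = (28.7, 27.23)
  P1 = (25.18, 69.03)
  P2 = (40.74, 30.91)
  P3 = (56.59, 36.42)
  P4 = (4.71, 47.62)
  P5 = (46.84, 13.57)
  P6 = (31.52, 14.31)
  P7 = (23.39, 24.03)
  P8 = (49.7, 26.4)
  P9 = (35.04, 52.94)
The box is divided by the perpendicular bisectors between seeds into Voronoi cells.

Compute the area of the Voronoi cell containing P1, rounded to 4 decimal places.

1. box [0,70]×[0,90]: [(0, 0) (70, 0) (70, 90) (0, 90)]
2. ⊥bis P1·P0 via (26.94,48.13): [(0, 45.8614) (70, 51.7561) (70, 90) (0, 90)]  |A|=2883.3884
3. ⊥bis P1·P2 via (32.96,49.97): [(0, 45.8614) (28.8453, 48.2904) (70, 65.0892) (70, 90) (0, 90)]  |A|=2609.0296
4. ⊥bis P1·P3 via (40.885,52.725): [(0, 45.8614) (28.8453, 48.2904) (41.7496, 53.5578) (70, 80.7686) (70, 90) (0, 90)]  |A|=2387.5541
5. ⊥bis P1·P4 via (14.945,58.325): [(0, 72.6138) (25.716, 48.0269) (28.8453, 48.2904) (41.7496, 53.5578) (70, 80.7686) (70, 90) (0, 90)]  |A|=2043.5712
6. ⊥bis P1·P5 via (36.01,41.3): [(0, 72.6138) (25.716, 48.0269) (28.8453, 48.2904) (41.7496, 53.5578) (70, 80.7686) (70, 90) (0, 90)]  |A|=2043.5712
7. ⊥bis P1·P6 via (28.35,41.67): [(0, 72.6138) (25.716, 48.0269) (28.8453, 48.2904) (41.7496, 53.5578) (70, 80.7686) (70, 90) (0, 90)]  |A|=2043.5712
8. ⊥bis P1·P7 via (24.285,46.53): [(0, 72.6138) (25.716, 48.0269) (28.8453, 48.2904) (41.7496, 53.5578) (70, 80.7686) (70, 90) (0, 90)]  |A|=2043.5712
9. ⊥bis P1·P8 via (37.44,47.715): [(0, 72.6138) (25.716, 48.0269) (28.8453, 48.2904) (41.7496, 53.5578) (70, 80.7686) (70, 90) (0, 90)]  |A|=2043.5712
10. ⊥bis P1·P9 via (30.11,60.985): [(0, 72.6138) (19.1729, 54.2827) (70, 85.4297) (70, 90) (0, 90)]  |A|=1532.9237
11. canonical 5-gon: [(0, 72.6138) (19.1729, 54.2827) (70, 85.4297) (70, 90) (0, 90)]
12. shoelace: 1532.9237

Area of P1's cell: 1532.9237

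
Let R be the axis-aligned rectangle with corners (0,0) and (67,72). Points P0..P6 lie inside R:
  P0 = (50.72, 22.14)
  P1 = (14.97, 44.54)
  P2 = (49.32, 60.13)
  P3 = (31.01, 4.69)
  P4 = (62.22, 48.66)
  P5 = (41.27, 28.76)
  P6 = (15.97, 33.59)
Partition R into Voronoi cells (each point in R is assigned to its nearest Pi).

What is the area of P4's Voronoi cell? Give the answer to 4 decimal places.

1. box [0,67]×[0,72]: [(0, 0) (67, 0) (67, 72) (0, 72)]
2. ⊥bis P4·P0 via (56.47,35.4): [(0, 59.8874) (67, 30.8338) (67, 72) (0, 72)]  |A|=1784.8401
3. ⊥bis P4·P1 via (38.595,46.6): [(38.9075, 43.0157) (67, 30.8338) (67, 72) (36.3802, 72)]  |A|=1021.976
4. ⊥bis P4·P2 via (55.77,54.395): [(43.7753, 40.9049) (67, 30.8338) (67, 67.0251)]  |A|=420.2657
5. ⊥bis P4·P3 via (46.615,26.675): [(43.7753, 40.9049) (67, 30.8338) (67, 67.0251)]  |A|=420.2657
6. ⊥bis P4·P5 via (51.745,38.71): [(46.6205, 44.1048) (53.7819, 36.5657) (67, 30.8338) (67, 67.0251)]  |A|=398.0823
7. ⊥bis P4·P6 via (39.095,41.125): [(46.6205, 44.1048) (53.7819, 36.5657) (67, 30.8338) (67, 67.0251)]  |A|=398.0823
8. canonical 4-gon: [(46.6205, 44.1048) (53.7819, 36.5657) (67, 30.8338) (67, 67.0251)]
9. shoelace: 398.0823

Area of P4's cell: 398.0823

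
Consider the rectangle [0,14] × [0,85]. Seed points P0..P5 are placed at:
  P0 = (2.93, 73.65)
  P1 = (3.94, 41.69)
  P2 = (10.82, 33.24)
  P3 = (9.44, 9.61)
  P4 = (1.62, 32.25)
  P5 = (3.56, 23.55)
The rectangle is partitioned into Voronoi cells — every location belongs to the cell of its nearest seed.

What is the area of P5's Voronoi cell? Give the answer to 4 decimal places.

Area of P5's cell: 142.9916

1. box [0,14]×[0,85]: [(0, 0) (14, 0) (14, 85) (0, 85)]
2. ⊥bis P5·P0 via (3.245,48.6): [(0, 48.5592) (0, 0) (14, 0) (14, 48.7352)]  |A|=681.0611
3. ⊥bis P5·P1 via (3.75,32.62): [(0, 32.6986) (0, 0) (14, 0) (14, 32.4053)]  |A|=455.7269
4. ⊥bis P5·P2 via (7.19,28.395): [(1.4876, 32.6674) (0, 32.6986) (0, 0) (14, 0) (14, 23.2928)]  |A|=398.7171
5. ⊥bis P5·P3 via (6.5,16.58): [(1.4876, 32.6674) (0, 32.6986) (0, 13.8382) (14, 19.7436) (14, 23.2928)]  |A|=163.6445
6. ⊥bis P5·P4 via (2.59,27.9): [(6.6441, 28.804) (0, 27.3225) (0, 13.8382) (14, 19.7436) (14, 23.2928)]  |A|=142.9916
7. canonical 5-gon: [(6.6441, 28.804) (0, 27.3225) (0, 13.8382) (14, 19.7436) (14, 23.2928)]
8. shoelace: 142.9916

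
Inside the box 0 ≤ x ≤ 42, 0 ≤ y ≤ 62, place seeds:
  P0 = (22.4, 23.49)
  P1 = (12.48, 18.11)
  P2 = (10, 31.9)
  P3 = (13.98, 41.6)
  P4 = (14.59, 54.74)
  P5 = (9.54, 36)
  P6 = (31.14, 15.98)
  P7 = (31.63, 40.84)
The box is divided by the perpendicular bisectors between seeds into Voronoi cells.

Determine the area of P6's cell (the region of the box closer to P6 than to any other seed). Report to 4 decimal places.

Area of P6's cell: 498.8462

1. box [0,42]×[0,62]: [(0, 0) (42, 0) (42, 62) (0, 62)]
2. ⊥bis P6·P0 via (26.77,19.735): [(9.8124, 0) (42, 0) (42, 37.4594)]  |A|=602.8649
3. ⊥bis P6·P1 via (21.81,17.045): [(21.4043, 13.4904) (19.8643, 0) (42, 0) (42, 37.4594)]  |A|=535.062
4. ⊥bis P6·P2 via (20.57,23.94): [(21.4043, 13.4904) (19.8643, 0) (42, 0) (42, 37.4594)]  |A|=535.062
5. ⊥bis P6·P3 via (22.56,28.79): [(21.4043, 13.4904) (19.8643, 0) (42, 0) (42, 37.4594)]  |A|=535.062
6. ⊥bis P6·P4 via (22.865,35.36): [(21.4043, 13.4904) (19.8643, 0) (42, 0) (42, 37.4594)]  |A|=535.062
7. ⊥bis P6·P5 via (20.34,25.99): [(21.4043, 13.4904) (19.8643, 0) (42, 0) (42, 37.4594)]  |A|=535.062
8. ⊥bis P6·P7 via (31.385,28.41): [(34.1769, 28.355) (21.4043, 13.4904) (19.8643, 0) (42, 0) (42, 28.2008)]  |A|=498.8462
9. canonical 5-gon: [(34.1769, 28.355) (21.4043, 13.4904) (19.8643, 0) (42, 0) (42, 28.2008)]
10. shoelace: 498.8462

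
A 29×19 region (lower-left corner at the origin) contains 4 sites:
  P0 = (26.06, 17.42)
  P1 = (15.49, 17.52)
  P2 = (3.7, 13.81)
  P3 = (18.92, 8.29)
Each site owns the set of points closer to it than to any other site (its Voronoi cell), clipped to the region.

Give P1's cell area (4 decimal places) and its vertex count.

1. box [0,29]×[0,19]: [(0, 0) (29, 0) (29, 19) (0, 19)]
2. ⊥bis P1·P0 via (20.775,17.47): [(0, 0) (20.6097, 0) (20.7895, 19) (0, 19)]  |A|=393.2924
3. ⊥bis P1·P2 via (9.595,15.665): [(14.5244, 0) (20.6097, 0) (20.7895, 19) (8.5456, 19)]  |A|=174.1281
4. ⊥bis P1·P3 via (17.205,12.905): [(11.1693, 10.662) (20.7443, 14.2202) (20.7895, 19) (8.5456, 19)]  |A|=73.8471
5. canonical 4-gon: [(11.1693, 10.662) (20.7443, 14.2202) (20.7895, 19) (8.5456, 19)]
6. shoelace: 73.8471

Area of P1's cell: 73.8471 (4 vertices)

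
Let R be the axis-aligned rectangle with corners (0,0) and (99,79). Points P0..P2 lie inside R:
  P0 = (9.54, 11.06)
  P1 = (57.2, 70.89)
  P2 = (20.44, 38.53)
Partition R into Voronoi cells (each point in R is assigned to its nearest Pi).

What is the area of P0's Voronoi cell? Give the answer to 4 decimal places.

Area of P0's cell: 1190.9515

1. box [0,99]×[0,79]: [(0, 0) (99, 0) (99, 79) (0, 79)]
2. ⊥bis P0·P1 via (33.37,40.975): [(0, 67.5572) (0, 0) (84.808, 0)]  |A|=2864.6958
3. ⊥bis P0·P2 via (14.99,24.795): [(0, 30.743) (0, 0) (77.4779, 0)]  |A|=1190.9515
4. canonical 3-gon: [(0, 30.743) (0, 0) (77.4779, 0)]
5. shoelace: 1190.9515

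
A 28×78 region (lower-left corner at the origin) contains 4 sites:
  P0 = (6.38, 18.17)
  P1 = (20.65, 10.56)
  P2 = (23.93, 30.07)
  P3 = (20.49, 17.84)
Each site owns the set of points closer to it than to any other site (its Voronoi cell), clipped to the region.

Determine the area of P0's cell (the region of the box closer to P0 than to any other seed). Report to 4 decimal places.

Area of P0's cell: 438.0221

1. box [0,28]×[0,78]: [(0, 0) (28, 0) (28, 78) (0, 78)]
2. ⊥bis P0·P1 via (13.515,14.365): [(0, 0) (5.8543, 0) (28, 41.5268) (28, 78) (0, 78)]  |A|=1724.1813
3. ⊥bis P0·P2 via (15.155,24.12): [(0, 46.4704) (0, 0) (5.8543, 0) (17.149, 21.1793)]  |A|=460.4557
4. ⊥bis P0·P3 via (13.435,18.005): [(13.6306, 26.3682) (0, 46.4704) (0, 0) (5.8543, 0) (13.3423, 14.0411)]  |A|=438.0221
5. canonical 5-gon: [(13.6306, 26.3682) (0, 46.4704) (0, 0) (5.8543, 0) (13.3423, 14.0411)]
6. shoelace: 438.0221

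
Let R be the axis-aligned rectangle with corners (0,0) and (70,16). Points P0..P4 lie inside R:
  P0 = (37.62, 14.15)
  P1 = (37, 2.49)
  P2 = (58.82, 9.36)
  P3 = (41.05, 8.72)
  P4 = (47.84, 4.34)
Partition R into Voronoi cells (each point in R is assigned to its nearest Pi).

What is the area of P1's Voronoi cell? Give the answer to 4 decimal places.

1. box [0,70]×[0,16]: [(0, 0) (70, 0) (70, 16) (0, 16)]
2. ⊥bis P1·P0 via (37.31,8.32): [(0, 10.3039) (0, 0) (70, 0) (70, 6.5818)]  |A|=590.9981
3. ⊥bis P1·P2 via (47.91,5.925): [(47.3236, 7.7875) (0, 10.3039) (0, 0) (49.7755, 0)]  |A|=437.623
4. ⊥bis P1·P3 via (39.025,5.605): [(34.6293, 8.4625) (0, 10.3039) (0, 0) (47.647, 0)]  |A|=380.0158
5. ⊥bis P1·P4 via (42.42,3.415): [(42.4233, 3.3959) (34.6293, 8.4625) (0, 10.3039) (0, 0) (43.0028, 0)]  |A|=372.1303
6. canonical 5-gon: [(42.4233, 3.3959) (34.6293, 8.4625) (0, 10.3039) (0, 0) (43.0028, 0)]
7. shoelace: 372.1303

Area of P1's cell: 372.1303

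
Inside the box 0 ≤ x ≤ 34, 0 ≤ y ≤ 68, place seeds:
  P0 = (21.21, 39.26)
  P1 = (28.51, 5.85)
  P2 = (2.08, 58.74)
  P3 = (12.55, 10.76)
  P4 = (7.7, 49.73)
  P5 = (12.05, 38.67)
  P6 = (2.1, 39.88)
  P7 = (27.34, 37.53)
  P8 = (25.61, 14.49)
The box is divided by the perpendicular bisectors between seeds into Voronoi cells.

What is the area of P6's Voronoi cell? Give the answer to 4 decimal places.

Area of P6's cell: 141.4602

1. box [0,34]×[0,68]: [(0, 0) (34, 0) (34, 68) (0, 68)]
2. ⊥bis P6·P0 via (11.655,39.57): [(0, 0) (10.3712, 0) (12.5774, 68) (0, 68)]  |A|=780.2516
3. ⊥bis P6·P1 via (15.305,22.865): [(0, 10.9871) (11.0048, 19.5277) (12.5774, 68) (0, 68)]  |A|=618.5338
4. ⊥bis P6·P2 via (2.09,49.31): [(0, 49.3078) (0, 10.9871) (11.0048, 19.5277) (11.9713, 49.3205)]  |A|=389.1787
5. ⊥bis P6·P3 via (7.325,25.32): [(0, 49.3078) (0, 22.6914) (11.2382, 26.7243) (11.9713, 49.3205)]  |A|=284.8095
6. ⊥bis P6·P4 via (4.9,44.805): [(0, 47.5908) (0, 22.6914) (11.2382, 26.7243) (11.6994, 40.9393)]  |A|=224.6005
7. ⊥bis P6·P5 via (7.075,39.275): [(7.5634, 43.2908) (0, 47.5908) (0, 22.6914) (5.2891, 24.5894)]  |A|=141.4602
8. ⊥bis P6·P7 via (14.72,38.705): [(7.5634, 43.2908) (0, 47.5908) (0, 22.6914) (5.2891, 24.5894)]  |A|=141.4602
9. ⊥bis P6·P8 via (13.855,27.185): [(7.5634, 43.2908) (0, 47.5908) (0, 22.6914) (5.2891, 24.5894)]  |A|=141.4602
10. canonical 4-gon: [(7.5634, 43.2908) (0, 47.5908) (0, 22.6914) (5.2891, 24.5894)]
11. shoelace: 141.4602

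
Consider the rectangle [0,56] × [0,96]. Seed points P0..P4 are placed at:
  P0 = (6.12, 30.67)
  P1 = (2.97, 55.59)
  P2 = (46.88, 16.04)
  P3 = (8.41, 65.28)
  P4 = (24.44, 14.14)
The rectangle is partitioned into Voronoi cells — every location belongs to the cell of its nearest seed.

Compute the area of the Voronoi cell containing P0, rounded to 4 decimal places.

Area of P0's cell: 692.5893

1. box [0,56]×[0,96]: [(0, 0) (56, 0) (56, 96) (0, 96)]
2. ⊥bis P0·P1 via (4.545,43.13): [(0, 42.5555) (0, 0) (56, 0) (56, 49.6341)]  |A|=2581.3098
3. ⊥bis P0·P2 via (26.5,23.355): [(34.9786, 46.9769) (0, 42.5555) (0, 0) (18.1172, 0)]  |A|=1169.8114
4. ⊥bis P0·P3 via (7.265,47.975): [(34.6857, 46.1607) (30.6392, 46.4284) (0, 42.5555) (0, 0) (18.1172, 0)]  |A|=1168.1207
5. ⊥bis P0·P4 via (15.28,22.405): [(33.3454, 42.4267) (34.6857, 46.1607) (30.6392, 46.4284) (0, 42.5555) (0, 5.4704)]  |A|=692.5893
6. canonical 5-gon: [(33.3454, 42.4267) (34.6857, 46.1607) (30.6392, 46.4284) (0, 42.5555) (0, 5.4704)]
7. shoelace: 692.5893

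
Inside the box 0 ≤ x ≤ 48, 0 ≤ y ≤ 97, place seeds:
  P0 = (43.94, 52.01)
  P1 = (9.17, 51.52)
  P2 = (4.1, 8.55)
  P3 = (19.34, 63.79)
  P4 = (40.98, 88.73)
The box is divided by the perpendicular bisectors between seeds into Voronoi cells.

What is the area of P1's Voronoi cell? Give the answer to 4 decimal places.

Area of P1's cell: 779.7369

1. box [0,48]×[0,97]: [(0, 0) (48, 0) (48, 97) (0, 97)]
2. ⊥bis P1·P0 via (26.555,51.765): [(0, 0) (27.2845, 0) (25.9175, 97) (0, 97)]  |A|=2580.2982
3. ⊥bis P1·P2 via (6.635,30.035): [(0, 30.8179) (26.8949, 27.6445) (25.9175, 97) (0, 97)]  |A|=1788.7424
4. ⊥bis P1·P3 via (14.255,57.655): [(0, 69.4703) (0, 30.8179) (26.8949, 27.6445) (26.6164, 47.4093)]  |A|=779.7369
5. ⊥bis P1·P4 via (25.075,70.125): [(0, 69.4703) (0, 30.8179) (26.8949, 27.6445) (26.6164, 47.4093)]  |A|=779.7369
6. canonical 4-gon: [(0, 69.4703) (0, 30.8179) (26.8949, 27.6445) (26.6164, 47.4093)]
7. shoelace: 779.7369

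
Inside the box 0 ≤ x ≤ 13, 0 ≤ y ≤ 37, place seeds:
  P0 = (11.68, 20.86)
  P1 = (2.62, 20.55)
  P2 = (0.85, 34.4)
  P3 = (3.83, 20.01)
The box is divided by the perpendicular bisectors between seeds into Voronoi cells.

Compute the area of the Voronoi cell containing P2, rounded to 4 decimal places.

1. box [0,13]×[0,37]: [(0, 0) (13, 0) (13, 37) (0, 37)]
2. ⊥bis P2·P0 via (6.265,27.63): [(0, 22.6189) (13, 33.017) (13, 37) (0, 37)]  |A|=119.3665
3. ⊥bis P2·P1 via (1.735,27.475): [(0, 27.2533) (6.8958, 28.1345) (13, 33.017) (13, 37) (0, 37)]  |A|=103.3877
4. ⊥bis P2·P3 via (2.34,27.205): [(0, 27.2533) (6.7203, 28.1121) (6.9193, 28.1533) (13, 33.017) (13, 37) (0, 37)]  |A|=103.3863
5. canonical 6-gon: [(0, 27.2533) (6.7203, 28.1121) (6.9193, 28.1533) (13, 33.017) (13, 37) (0, 37)]
6. shoelace: 103.3863

Area of P2's cell: 103.3863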